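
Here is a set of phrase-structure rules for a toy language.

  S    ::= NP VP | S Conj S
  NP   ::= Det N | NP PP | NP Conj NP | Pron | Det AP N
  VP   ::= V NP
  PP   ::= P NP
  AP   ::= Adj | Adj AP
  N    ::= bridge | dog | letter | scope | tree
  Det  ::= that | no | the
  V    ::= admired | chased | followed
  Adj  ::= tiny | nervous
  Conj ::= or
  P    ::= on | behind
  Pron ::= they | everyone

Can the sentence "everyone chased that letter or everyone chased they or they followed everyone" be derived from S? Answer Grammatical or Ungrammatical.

[S [S [NP [Pron everyone]] [VP [V chased] [NP [Det that] [N letter]]]] [Conj or] [S [S [NP [Pron everyone]] [VP [V chased] [NP [Pron they]]]] [Conj or] [S [NP [Pron they]] [VP [V followed] [NP [Pron everyone]]]]]]
Each bracket corresponds to one application of a listed rule, so the string is derivable from S.

Grammatical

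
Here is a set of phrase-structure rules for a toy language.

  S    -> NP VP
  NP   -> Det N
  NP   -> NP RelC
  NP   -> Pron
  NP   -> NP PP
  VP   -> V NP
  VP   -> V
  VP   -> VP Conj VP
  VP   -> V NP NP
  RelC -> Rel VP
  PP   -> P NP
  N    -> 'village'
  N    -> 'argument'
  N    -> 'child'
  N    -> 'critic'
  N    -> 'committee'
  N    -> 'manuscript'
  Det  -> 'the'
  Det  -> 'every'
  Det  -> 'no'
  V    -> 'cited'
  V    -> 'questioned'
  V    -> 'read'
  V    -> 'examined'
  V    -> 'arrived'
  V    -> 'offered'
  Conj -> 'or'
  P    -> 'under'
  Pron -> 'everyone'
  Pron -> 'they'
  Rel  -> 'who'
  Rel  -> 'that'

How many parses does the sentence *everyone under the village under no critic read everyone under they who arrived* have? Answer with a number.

Two of the 4 distinct bracketings:
[S [NP [NP [Pron everyone]] [PP [P under] [NP [NP [Det the] [N village]] [PP [P under] [NP [Det no] [N critic]]]]]] [VP [V read] [NP [NP [NP [Pron everyone]] [PP [P under] [NP [Pron they]]]] [RelC [Rel who] [VP [V arrived]]]]]]
[S [NP [NP [Pron everyone]] [PP [P under] [NP [NP [Det the] [N village]] [PP [P under] [NP [Det no] [N critic]]]]]] [VP [V read] [NP [NP [Pron everyone]] [PP [P under] [NP [NP [Pron they]] [RelC [Rel who] [VP [V arrived]]]]]]]]
The trees differ in how a recursive rule is bracketed over the same span.

4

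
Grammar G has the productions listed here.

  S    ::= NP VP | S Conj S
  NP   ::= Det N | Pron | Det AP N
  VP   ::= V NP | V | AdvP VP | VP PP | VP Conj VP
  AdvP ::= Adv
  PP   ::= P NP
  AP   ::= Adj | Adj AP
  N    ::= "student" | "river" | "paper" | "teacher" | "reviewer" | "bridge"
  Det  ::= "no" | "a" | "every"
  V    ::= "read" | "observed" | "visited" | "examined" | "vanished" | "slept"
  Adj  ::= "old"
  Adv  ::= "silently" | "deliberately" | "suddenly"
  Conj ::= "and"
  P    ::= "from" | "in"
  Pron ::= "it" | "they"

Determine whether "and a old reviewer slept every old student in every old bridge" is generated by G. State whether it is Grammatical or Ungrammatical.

Ungrammatical

For S → NP VP, no prefix of the string parses as an NP. The alternative S rule S → S Conj S likewise has no satisfying split.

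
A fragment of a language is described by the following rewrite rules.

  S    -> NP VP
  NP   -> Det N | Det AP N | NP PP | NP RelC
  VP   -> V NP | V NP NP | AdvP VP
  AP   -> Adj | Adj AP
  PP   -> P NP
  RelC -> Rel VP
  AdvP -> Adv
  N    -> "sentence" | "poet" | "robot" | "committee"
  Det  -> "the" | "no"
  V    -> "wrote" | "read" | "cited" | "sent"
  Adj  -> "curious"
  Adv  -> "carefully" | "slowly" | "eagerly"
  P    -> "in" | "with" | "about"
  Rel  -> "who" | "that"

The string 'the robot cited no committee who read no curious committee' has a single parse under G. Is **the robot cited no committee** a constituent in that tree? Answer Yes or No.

[S [NP [Det the] [N robot]] [VP [V cited] [NP [NP [Det no] [N committee]] [RelC [Rel who] [VP [V read] [NP [Det no] [AP [Adj curious]] [N committee]]]]]]]
The smallest constituent containing 'the robot cited no committee' is the S spanning 'the robot cited no committee who read no curious committee'; no single node in the tree dominates exactly the given words.

No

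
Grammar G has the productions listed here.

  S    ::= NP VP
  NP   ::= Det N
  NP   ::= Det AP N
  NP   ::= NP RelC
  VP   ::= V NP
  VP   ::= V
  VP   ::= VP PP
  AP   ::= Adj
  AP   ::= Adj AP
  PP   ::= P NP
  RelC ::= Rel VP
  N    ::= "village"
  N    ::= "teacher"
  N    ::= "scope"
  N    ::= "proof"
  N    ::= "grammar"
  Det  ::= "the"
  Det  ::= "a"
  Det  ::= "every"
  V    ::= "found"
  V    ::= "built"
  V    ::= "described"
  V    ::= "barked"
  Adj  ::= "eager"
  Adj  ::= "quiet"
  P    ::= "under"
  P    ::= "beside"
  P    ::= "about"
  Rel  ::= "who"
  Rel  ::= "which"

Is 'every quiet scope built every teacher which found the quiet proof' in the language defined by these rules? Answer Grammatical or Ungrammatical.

[S [NP [Det every] [AP [Adj quiet]] [N scope]] [VP [V built] [NP [NP [Det every] [N teacher]] [RelC [Rel which] [VP [V found] [NP [Det the] [AP [Adj quiet]] [N proof]]]]]]]
Every word is introduced by a lexical rule and the phrasal rules combine the resulting categories into a single S.

Grammatical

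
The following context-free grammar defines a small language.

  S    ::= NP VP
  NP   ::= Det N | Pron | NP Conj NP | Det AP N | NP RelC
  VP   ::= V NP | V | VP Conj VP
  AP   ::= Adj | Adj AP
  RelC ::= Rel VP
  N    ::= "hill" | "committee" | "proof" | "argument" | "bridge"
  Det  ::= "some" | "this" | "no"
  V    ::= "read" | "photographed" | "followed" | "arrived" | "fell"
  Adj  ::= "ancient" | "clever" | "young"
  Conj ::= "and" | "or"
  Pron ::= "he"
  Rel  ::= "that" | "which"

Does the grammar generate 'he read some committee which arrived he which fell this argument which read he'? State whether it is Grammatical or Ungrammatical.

Grammatical

S
  NP
    Pron: he
  VP
    V: read
    NP
      NP
        Det: some
        N: committee
      RelC
        Rel: which
        VP
          V: arrived
          NP
            NP
              Pron: he
            RelC
              Rel: which
              VP
                V: fell
                NP
                  NP
                    Det: this
                    N: argument
                  RelC
                    Rel: which
                    VP
                      V: read
                      NP
                        Pron: he
The bracketing above is licensed at every node by one of the given productions, with S at the root.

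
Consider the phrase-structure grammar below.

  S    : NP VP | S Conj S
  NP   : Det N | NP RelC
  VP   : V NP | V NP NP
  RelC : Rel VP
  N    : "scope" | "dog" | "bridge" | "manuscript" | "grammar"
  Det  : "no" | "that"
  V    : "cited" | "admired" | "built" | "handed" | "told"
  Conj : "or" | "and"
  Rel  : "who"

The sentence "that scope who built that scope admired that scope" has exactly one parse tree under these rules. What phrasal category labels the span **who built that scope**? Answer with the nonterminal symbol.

S
  NP
    NP
      Det: that
      N: scope
    RelC
      Rel: who
      VP
        V: built
        NP
          Det: that
          N: scope
  VP
    V: admired
    NP
      Det: that
      N: scope
The span 'who built that scope' is the RelC node built by RelC → Rel VP.

RelC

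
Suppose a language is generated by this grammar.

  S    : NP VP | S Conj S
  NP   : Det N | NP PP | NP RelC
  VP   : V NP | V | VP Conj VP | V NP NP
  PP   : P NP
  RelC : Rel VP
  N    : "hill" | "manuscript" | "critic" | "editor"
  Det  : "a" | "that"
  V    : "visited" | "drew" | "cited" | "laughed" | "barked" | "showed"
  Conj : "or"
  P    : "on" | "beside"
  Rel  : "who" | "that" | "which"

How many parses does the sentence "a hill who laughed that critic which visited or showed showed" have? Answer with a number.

Two of the 3 distinct bracketings:
[S [NP [NP [Det a] [N hill]] [RelC [Rel who] [VP [V laughed] [NP [NP [Det that] [N critic]] [RelC [Rel which] [VP [VP [V visited]] [Conj or] [VP [V showed]]]]]]]] [VP [V showed]]]
[S [NP [NP [Det a] [N hill]] [RelC [Rel who] [VP [VP [V laughed] [NP [NP [Det that] [N critic]] [RelC [Rel which] [VP [V visited]]]]] [Conj or] [VP [V showed]]]]] [VP [V showed]]]
The trees differ in how a recursive rule is bracketed over the same span.

3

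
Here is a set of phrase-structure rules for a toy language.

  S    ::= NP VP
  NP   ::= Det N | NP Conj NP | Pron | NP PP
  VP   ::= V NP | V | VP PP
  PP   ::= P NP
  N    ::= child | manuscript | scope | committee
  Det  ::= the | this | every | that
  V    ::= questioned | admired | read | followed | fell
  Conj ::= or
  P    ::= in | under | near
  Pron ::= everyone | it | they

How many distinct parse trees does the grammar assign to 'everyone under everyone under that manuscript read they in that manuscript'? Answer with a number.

Two of the 4 distinct bracketings:
[S [NP [NP [Pron everyone]] [PP [P under] [NP [NP [Pron everyone]] [PP [P under] [NP [Det that] [N manuscript]]]]]] [VP [V read] [NP [NP [Pron they]] [PP [P in] [NP [Det that] [N manuscript]]]]]]
[S [NP [NP [Pron everyone]] [PP [P under] [NP [NP [Pron everyone]] [PP [P under] [NP [Det that] [N manuscript]]]]]] [VP [VP [V read] [NP [Pron they]]] [PP [P in] [NP [Det that] [N manuscript]]]]]
The difference turns on whether VP → VP PP is used at the relevant span, versus an alternative expansion of VP.

4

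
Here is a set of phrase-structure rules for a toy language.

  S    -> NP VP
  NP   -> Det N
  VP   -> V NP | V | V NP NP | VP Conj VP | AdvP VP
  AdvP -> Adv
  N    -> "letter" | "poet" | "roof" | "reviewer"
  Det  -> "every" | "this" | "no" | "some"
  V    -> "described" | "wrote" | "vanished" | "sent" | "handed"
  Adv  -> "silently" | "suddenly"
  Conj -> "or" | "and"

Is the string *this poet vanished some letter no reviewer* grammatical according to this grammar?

[S [NP [Det this] [N poet]] [VP [V vanished] [NP [Det some] [N letter]] [NP [Det no] [N reviewer]]]]
Each bracket corresponds to one application of a listed rule, so the string is derivable from S.

Grammatical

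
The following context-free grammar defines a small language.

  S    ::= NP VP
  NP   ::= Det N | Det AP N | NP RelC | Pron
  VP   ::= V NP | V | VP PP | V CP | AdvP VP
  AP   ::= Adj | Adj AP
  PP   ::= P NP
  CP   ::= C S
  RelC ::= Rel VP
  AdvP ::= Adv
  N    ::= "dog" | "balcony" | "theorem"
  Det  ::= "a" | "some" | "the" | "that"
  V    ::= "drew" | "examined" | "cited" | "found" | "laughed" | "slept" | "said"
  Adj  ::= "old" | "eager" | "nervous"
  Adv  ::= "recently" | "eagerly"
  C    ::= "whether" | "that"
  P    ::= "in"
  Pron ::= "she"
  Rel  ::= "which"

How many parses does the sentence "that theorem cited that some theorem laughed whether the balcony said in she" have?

Two of the 3 distinct bracketings:
[S [NP [Det that] [N theorem]] [VP [VP [V cited] [CP [C that] [S [NP [Det some] [N theorem]] [VP [V laughed] [CP [C whether] [S [NP [Det the] [N balcony]] [VP [V said]]]]]]]] [PP [P in] [NP [Pron she]]]]]
[S [NP [Det that] [N theorem]] [VP [V cited] [CP [C that] [S [NP [Det some] [N theorem]] [VP [VP [V laughed] [CP [C whether] [S [NP [Det the] [N balcony]] [VP [V said]]]]] [PP [P in] [NP [Pron she]]]]]]]]
The trees differ in how a recursive rule is bracketed over the same span.

3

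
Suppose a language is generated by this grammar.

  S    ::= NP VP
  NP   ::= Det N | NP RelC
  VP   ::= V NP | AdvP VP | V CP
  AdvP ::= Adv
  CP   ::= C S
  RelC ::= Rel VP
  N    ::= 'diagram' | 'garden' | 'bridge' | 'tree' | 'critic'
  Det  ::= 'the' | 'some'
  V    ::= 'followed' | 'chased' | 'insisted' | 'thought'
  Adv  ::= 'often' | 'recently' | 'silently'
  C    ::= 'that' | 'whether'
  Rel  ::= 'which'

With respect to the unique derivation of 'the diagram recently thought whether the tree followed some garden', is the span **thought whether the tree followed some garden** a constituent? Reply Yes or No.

Yes

[S [NP [Det the] [N diagram]] [VP [AdvP [Adv recently]] [VP [V thought] [CP [C whether] [S [NP [Det the] [N tree]] [VP [V followed] [NP [Det some] [N garden]]]]]]]]
The words 'thought whether the tree followed some garden' are exhaustively dominated by a single VP node (built by VP → V CP), so they form a constituent.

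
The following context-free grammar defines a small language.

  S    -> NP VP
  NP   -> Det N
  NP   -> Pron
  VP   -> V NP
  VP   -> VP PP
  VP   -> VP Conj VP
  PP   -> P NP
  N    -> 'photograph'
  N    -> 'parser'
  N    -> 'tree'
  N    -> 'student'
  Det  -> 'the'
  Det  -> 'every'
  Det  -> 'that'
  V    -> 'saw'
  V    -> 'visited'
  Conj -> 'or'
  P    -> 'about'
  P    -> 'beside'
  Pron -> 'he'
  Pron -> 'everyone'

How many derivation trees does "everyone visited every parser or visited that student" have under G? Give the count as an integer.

[S [NP [Pron everyone]] [VP [VP [V visited] [NP [Det every] [N parser]]] [Conj or] [VP [V visited] [NP [Det that] [N student]]]]]
No rule offers an alternative attachment or grouping for any span, so this is the only derivation.

1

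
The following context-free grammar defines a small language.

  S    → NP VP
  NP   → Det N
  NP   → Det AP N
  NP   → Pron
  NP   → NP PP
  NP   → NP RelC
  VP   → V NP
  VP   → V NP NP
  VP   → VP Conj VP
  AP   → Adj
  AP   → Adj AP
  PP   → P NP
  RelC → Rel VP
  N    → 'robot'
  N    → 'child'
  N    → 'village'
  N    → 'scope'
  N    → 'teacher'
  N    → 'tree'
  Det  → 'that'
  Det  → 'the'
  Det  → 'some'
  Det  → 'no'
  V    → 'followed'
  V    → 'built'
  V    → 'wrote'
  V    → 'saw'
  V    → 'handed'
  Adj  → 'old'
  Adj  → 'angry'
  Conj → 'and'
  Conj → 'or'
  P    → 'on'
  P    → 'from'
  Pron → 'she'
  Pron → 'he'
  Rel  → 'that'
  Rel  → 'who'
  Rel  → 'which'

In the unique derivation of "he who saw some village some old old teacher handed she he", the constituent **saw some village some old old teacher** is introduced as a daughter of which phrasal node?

S
  NP
    NP
      Pron: he
    RelC
      Rel: who
      VP
        V: saw
        NP
          Det: some
          N: village
        NP
          Det: some
          AP
            Adj: old
            AP
              Adj: old
          N: teacher
  VP
    V: handed
    NP
      Pron: she
    NP
      Pron: he
The span 'saw some village some old old teacher' is the VP node built by VP → V NP NP.
Its mother is the RelC built by RelC → Rel VP.

RelC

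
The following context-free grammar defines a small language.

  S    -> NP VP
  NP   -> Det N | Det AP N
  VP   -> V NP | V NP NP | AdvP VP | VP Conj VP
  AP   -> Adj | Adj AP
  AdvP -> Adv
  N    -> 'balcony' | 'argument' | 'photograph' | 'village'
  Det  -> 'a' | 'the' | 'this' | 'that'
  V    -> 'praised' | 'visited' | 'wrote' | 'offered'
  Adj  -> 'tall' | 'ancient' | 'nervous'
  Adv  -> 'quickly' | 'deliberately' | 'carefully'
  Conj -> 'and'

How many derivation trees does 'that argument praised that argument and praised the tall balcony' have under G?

1

[S [NP [Det that] [N argument]] [VP [VP [V praised] [NP [Det that] [N argument]]] [Conj and] [VP [V praised] [NP [Det the] [AP [Adj tall]] [N balcony]]]]]
No rule offers an alternative attachment or grouping for any span, so this is the only derivation.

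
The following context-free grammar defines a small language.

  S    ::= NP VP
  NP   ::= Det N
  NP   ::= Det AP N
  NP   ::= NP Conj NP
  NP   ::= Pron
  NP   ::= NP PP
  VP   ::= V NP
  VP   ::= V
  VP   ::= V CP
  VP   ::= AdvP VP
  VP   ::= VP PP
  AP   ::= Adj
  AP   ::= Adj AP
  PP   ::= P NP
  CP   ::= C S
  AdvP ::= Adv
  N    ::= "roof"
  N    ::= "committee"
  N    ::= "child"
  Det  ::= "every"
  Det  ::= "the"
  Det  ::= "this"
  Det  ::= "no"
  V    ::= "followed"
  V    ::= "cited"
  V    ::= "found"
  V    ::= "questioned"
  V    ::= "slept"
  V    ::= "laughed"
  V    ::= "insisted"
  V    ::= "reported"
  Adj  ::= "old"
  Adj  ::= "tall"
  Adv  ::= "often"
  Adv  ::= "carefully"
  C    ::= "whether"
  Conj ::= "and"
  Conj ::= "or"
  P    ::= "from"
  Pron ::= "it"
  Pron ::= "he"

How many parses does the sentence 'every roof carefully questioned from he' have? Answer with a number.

2

The two bracketings:
[S [NP [Det every] [N roof]] [VP [AdvP [Adv carefully]] [VP [VP [V questioned]] [PP [P from] [NP [Pron he]]]]]]
[S [NP [Det every] [N roof]] [VP [VP [AdvP [Adv carefully]] [VP [V questioned]]] [PP [P from] [NP [Pron he]]]]]
The trees differ in how a recursive rule is bracketed over the same span.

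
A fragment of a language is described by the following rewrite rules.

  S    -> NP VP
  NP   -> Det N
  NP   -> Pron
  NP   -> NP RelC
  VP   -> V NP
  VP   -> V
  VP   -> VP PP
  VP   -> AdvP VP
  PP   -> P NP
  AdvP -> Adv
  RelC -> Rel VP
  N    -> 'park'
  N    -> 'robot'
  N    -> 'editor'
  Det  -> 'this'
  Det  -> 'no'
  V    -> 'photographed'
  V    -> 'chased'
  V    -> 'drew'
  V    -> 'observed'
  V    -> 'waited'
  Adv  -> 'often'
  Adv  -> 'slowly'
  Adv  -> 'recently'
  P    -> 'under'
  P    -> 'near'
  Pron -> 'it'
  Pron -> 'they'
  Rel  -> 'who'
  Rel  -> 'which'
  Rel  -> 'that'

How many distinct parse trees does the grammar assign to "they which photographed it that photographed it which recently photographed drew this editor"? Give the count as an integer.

Two of the 5 distinct bracketings:
[S [NP [NP [Pron they]] [RelC [Rel which] [VP [V photographed] [NP [NP [Pron it]] [RelC [Rel that] [VP [V photographed] [NP [NP [Pron it]] [RelC [Rel which] [VP [AdvP [Adv recently]] [VP [V photographed]]]]]]]]]]] [VP [V drew] [NP [Det this] [N editor]]]]
[S [NP [NP [Pron they]] [RelC [Rel which] [VP [V photographed] [NP [NP [NP [Pron it]] [RelC [Rel that] [VP [V photographed] [NP [Pron it]]]]] [RelC [Rel which] [VP [AdvP [Adv recently]] [VP [V photographed]]]]]]]] [VP [V drew] [NP [Det this] [N editor]]]]
The trees differ in how a recursive rule is bracketed over the same span.

5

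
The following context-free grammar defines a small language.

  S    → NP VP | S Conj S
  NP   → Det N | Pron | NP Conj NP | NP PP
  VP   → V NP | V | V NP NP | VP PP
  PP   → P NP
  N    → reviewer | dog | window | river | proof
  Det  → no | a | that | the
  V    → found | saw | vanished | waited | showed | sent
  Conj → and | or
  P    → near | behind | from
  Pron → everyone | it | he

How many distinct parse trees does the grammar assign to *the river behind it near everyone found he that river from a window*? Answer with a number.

4

Two of the 4 distinct bracketings:
[S [NP [NP [Det the] [N river]] [PP [P behind] [NP [NP [Pron it]] [PP [P near] [NP [Pron everyone]]]]]] [VP [V found] [NP [Pron he]] [NP [NP [Det that] [N river]] [PP [P from] [NP [Det a] [N window]]]]]]
[S [NP [NP [Det the] [N river]] [PP [P behind] [NP [NP [Pron it]] [PP [P near] [NP [Pron everyone]]]]]] [VP [VP [V found] [NP [Pron he]] [NP [Det that] [N river]]] [PP [P from] [NP [Det a] [N window]]]]]
The difference turns on whether VP → VP PP is used at the relevant span, versus an alternative expansion of VP.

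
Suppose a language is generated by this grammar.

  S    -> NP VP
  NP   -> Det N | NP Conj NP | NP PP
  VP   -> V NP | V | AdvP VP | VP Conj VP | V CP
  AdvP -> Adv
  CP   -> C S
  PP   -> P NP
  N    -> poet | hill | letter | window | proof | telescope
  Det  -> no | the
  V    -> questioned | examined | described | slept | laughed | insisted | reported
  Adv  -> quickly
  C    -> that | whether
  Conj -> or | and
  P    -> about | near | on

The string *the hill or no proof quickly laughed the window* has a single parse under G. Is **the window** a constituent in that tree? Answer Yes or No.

[S [NP [NP [Det the] [N hill]] [Conj or] [NP [Det no] [N proof]]] [VP [AdvP [Adv quickly]] [VP [V laughed] [NP [Det the] [N window]]]]]
The words 'the window' are exhaustively dominated by a single NP node (built by NP → Det N), so they form a constituent.

Yes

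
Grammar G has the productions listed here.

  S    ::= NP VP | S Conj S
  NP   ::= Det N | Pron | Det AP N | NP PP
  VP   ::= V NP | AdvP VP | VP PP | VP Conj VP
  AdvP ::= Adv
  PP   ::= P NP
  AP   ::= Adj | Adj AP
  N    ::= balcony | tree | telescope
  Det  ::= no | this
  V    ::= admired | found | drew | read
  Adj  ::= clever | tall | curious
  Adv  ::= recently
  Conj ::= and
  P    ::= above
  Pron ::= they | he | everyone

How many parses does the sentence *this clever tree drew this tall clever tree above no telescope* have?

The two bracketings:
[S [NP [Det this] [AP [Adj clever]] [N tree]] [VP [V drew] [NP [NP [Det this] [AP [Adj tall] [AP [Adj clever]]] [N tree]] [PP [P above] [NP [Det no] [N telescope]]]]]]
[S [NP [Det this] [AP [Adj clever]] [N tree]] [VP [VP [V drew] [NP [Det this] [AP [Adj tall] [AP [Adj clever]]] [N tree]]] [PP [P above] [NP [Det no] [N telescope]]]]]
The difference turns on whether NP → NP PP is used at the relevant span, versus an alternative expansion of NP.

2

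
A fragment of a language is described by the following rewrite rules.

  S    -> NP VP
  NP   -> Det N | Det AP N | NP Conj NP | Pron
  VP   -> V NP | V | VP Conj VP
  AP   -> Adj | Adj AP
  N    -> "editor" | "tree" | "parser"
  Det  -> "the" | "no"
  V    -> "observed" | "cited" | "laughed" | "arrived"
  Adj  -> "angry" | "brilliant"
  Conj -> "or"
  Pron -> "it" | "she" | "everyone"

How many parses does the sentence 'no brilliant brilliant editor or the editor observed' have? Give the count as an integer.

[S [NP [NP [Det no] [AP [Adj brilliant] [AP [Adj brilliant]]] [N editor]] [Conj or] [NP [Det the] [N editor]]] [VP [V observed]]]
No rule offers an alternative attachment or grouping for any span, so this is the only derivation.

1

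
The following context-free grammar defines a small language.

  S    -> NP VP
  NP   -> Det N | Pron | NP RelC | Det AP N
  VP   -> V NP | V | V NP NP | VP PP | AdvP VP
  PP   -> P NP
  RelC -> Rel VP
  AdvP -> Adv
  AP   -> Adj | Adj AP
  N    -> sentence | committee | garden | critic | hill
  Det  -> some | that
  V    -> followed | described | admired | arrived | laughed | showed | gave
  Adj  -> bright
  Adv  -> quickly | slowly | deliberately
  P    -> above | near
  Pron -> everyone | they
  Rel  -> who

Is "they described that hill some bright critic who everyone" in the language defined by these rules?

A Rel word can never sit immediately before a Pron word in any string this grammar generates, so the substring 'who everyone' rules out a derivation.

Ungrammatical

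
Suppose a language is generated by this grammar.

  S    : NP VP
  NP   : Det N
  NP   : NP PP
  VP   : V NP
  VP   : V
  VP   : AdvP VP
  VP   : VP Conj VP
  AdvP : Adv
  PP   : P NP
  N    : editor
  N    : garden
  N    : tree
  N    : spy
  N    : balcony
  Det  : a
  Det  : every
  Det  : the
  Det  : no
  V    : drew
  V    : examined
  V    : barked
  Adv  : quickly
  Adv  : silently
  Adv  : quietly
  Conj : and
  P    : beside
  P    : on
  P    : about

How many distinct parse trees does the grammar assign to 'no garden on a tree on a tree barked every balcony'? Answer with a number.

2

The two bracketings:
[S [NP [NP [Det no] [N garden]] [PP [P on] [NP [NP [Det a] [N tree]] [PP [P on] [NP [Det a] [N tree]]]]]] [VP [V barked] [NP [Det every] [N balcony]]]]
[S [NP [NP [NP [Det no] [N garden]] [PP [P on] [NP [Det a] [N tree]]]] [PP [P on] [NP [Det a] [N tree]]]] [VP [V barked] [NP [Det every] [N balcony]]]]
The trees differ in how a recursive rule is bracketed over the same span.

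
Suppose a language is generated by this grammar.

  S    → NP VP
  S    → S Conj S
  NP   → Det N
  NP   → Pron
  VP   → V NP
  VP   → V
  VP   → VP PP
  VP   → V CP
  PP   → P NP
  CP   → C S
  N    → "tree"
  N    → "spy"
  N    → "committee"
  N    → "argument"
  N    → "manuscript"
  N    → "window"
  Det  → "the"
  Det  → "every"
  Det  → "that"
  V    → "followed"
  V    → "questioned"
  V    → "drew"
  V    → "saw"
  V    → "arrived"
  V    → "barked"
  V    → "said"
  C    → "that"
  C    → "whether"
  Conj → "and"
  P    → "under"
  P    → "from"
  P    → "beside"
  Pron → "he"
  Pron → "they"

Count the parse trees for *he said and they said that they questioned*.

[S [S [NP [Pron he]] [VP [V said]]] [Conj and] [S [NP [Pron they]] [VP [V said] [CP [C that] [S [NP [Pron they]] [VP [V questioned]]]]]]]
No rule offers an alternative attachment or grouping for any span, so this is the only derivation.

1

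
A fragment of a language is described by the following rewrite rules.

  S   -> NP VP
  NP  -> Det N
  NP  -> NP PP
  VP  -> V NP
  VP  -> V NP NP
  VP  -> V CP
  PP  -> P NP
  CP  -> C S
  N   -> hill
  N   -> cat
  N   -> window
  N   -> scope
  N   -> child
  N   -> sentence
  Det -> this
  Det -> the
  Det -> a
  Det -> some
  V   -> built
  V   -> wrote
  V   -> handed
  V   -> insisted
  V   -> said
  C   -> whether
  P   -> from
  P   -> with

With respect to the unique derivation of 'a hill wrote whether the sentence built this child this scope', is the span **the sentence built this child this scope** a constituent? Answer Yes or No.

Yes

[S [NP [Det a] [N hill]] [VP [V wrote] [CP [C whether] [S [NP [Det the] [N sentence]] [VP [V built] [NP [Det this] [N child]] [NP [Det this] [N scope]]]]]]]
The words 'the sentence built this child this scope' are exhaustively dominated by a single S node (built by S → NP VP), so they form a constituent.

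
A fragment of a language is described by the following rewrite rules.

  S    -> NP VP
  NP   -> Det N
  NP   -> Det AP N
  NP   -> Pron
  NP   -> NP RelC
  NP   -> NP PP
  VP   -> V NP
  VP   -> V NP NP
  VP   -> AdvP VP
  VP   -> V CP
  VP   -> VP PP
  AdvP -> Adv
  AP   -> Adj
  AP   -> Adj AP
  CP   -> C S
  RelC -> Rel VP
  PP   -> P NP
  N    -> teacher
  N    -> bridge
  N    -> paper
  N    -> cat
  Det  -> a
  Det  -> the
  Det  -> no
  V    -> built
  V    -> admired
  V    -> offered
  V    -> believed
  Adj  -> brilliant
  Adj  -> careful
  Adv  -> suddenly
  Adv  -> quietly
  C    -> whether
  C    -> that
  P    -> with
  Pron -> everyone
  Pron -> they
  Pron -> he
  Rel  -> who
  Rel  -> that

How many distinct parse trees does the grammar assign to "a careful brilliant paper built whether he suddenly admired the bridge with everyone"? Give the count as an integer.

4

Two of the 4 distinct bracketings:
[S [NP [Det a] [AP [Adj careful] [AP [Adj brilliant]]] [N paper]] [VP [V built] [CP [C whether] [S [NP [Pron he]] [VP [AdvP [Adv suddenly]] [VP [V admired] [NP [NP [Det the] [N bridge]] [PP [P with] [NP [Pron everyone]]]]]]]]]]
[S [NP [Det a] [AP [Adj careful] [AP [Adj brilliant]]] [N paper]] [VP [V built] [CP [C whether] [S [NP [Pron he]] [VP [AdvP [Adv suddenly]] [VP [VP [V admired] [NP [Det the] [N bridge]]] [PP [P with] [NP [Pron everyone]]]]]]]]]
The difference turns on whether NP → NP PP is used at the relevant span, versus an alternative expansion of NP.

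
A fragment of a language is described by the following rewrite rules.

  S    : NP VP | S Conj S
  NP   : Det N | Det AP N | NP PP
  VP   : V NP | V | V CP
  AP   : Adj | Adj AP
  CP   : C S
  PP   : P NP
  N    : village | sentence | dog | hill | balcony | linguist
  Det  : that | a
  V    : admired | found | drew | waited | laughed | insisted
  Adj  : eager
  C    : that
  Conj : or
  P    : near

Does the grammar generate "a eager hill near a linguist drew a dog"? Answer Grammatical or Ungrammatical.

Grammatical

[S [NP [NP [Det a] [AP [Adj eager]] [N hill]] [PP [P near] [NP [Det a] [N linguist]]]] [VP [V drew] [NP [Det a] [N dog]]]]
The bracketing above is licensed at every node by one of the given productions, with S at the root.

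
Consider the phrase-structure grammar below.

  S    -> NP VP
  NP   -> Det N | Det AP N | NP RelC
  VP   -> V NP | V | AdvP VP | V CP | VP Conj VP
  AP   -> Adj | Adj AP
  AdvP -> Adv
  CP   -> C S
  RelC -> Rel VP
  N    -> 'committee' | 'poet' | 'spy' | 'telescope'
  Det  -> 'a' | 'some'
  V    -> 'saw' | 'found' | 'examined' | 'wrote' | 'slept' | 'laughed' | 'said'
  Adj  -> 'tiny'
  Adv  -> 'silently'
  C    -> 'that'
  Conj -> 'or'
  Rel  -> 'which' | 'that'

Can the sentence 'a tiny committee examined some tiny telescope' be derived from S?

Grammatical

S
  NP
    Det: a
    AP
      Adj: tiny
    N: committee
  VP
    V: examined
    NP
      Det: some
      AP
        Adj: tiny
      N: telescope
Each bracket corresponds to one application of a listed rule, so the string is derivable from S.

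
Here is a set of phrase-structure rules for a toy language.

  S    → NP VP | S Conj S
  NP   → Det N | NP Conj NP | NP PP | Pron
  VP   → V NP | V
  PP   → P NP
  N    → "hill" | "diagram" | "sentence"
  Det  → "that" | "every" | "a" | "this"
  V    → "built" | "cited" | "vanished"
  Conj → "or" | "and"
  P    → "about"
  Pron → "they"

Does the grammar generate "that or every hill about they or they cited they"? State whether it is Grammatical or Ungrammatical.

A Det word can never sit immediately before a Conj word in any string this grammar generates, so the substring 'that or' rules out a derivation.

Ungrammatical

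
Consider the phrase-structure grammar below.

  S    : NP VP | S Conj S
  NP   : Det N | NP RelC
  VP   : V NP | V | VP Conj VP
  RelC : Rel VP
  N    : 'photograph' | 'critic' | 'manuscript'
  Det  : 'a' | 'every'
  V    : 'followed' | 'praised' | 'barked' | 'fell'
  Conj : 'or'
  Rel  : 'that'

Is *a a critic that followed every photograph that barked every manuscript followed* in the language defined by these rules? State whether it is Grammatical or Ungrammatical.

Ungrammatical

A Det word can never sit immediately before a Det word in any string this grammar generates, so the substring 'a a' rules out a derivation.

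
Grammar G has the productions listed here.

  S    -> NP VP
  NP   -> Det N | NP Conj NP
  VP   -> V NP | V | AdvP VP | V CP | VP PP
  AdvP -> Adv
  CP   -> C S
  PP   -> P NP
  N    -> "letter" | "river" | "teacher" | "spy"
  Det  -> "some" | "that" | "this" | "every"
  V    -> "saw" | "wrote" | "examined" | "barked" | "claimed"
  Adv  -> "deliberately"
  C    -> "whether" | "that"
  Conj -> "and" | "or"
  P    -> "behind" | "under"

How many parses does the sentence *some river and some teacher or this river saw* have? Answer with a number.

2

The two bracketings:
[S [NP [NP [Det some] [N river]] [Conj and] [NP [NP [Det some] [N teacher]] [Conj or] [NP [Det this] [N river]]]] [VP [V saw]]]
[S [NP [NP [NP [Det some] [N river]] [Conj and] [NP [Det some] [N teacher]]] [Conj or] [NP [Det this] [N river]]] [VP [V saw]]]
The trees differ in how a recursive rule is bracketed over the same span.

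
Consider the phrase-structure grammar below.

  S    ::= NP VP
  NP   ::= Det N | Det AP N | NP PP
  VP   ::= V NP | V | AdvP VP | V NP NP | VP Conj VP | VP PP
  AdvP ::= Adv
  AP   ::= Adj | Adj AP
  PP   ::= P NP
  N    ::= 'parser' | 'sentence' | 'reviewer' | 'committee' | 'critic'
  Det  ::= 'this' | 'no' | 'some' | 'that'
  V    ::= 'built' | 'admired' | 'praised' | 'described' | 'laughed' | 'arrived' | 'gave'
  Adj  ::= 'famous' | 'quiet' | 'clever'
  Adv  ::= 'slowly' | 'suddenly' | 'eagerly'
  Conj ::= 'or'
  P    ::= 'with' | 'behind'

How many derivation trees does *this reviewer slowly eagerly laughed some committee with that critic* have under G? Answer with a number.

Two of the 4 distinct bracketings:
[S [NP [Det this] [N reviewer]] [VP [AdvP [Adv slowly]] [VP [AdvP [Adv eagerly]] [VP [V laughed] [NP [NP [Det some] [N committee]] [PP [P with] [NP [Det that] [N critic]]]]]]]]
[S [NP [Det this] [N reviewer]] [VP [AdvP [Adv slowly]] [VP [AdvP [Adv eagerly]] [VP [VP [V laughed] [NP [Det some] [N committee]]] [PP [P with] [NP [Det that] [N critic]]]]]]]
The difference turns on whether NP → NP PP is used at the relevant span, versus an alternative expansion of NP.

4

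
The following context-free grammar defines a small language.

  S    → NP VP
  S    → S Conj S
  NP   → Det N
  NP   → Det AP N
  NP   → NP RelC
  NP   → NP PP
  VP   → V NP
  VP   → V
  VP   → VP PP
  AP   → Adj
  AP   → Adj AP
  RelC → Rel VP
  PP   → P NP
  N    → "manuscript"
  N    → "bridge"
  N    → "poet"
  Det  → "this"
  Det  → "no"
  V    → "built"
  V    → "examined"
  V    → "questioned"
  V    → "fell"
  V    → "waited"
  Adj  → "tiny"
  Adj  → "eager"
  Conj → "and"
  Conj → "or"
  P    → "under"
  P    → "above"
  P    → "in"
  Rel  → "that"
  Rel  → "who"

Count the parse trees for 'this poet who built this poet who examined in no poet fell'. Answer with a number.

Two of the 6 distinct bracketings:
[S [NP [NP [Det this] [N poet]] [RelC [Rel who] [VP [V built] [NP [NP [Det this] [N poet]] [RelC [Rel who] [VP [VP [V examined]] [PP [P in] [NP [Det no] [N poet]]]]]]]]] [VP [V fell]]]
[S [NP [NP [Det this] [N poet]] [RelC [Rel who] [VP [V built] [NP [NP [NP [Det this] [N poet]] [RelC [Rel who] [VP [V examined]]]] [PP [P in] [NP [Det no] [N poet]]]]]]] [VP [V fell]]]
The difference turns on whether NP → NP PP is used at the relevant span, versus an alternative expansion of NP.

6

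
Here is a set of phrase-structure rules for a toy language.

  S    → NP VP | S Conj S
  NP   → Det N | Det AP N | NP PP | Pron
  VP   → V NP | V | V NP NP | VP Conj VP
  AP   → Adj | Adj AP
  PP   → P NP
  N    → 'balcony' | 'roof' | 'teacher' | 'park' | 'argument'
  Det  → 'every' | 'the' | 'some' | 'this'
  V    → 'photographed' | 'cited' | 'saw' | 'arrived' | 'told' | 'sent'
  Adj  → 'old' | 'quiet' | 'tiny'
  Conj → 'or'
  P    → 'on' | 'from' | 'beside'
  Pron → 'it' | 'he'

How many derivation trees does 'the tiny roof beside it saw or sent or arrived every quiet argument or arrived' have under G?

Two of the 5 distinct bracketings:
[S [NP [NP [Det the] [AP [Adj tiny]] [N roof]] [PP [P beside] [NP [Pron it]]]] [VP [VP [V saw]] [Conj or] [VP [VP [V sent]] [Conj or] [VP [VP [V arrived] [NP [Det every] [AP [Adj quiet]] [N argument]]] [Conj or] [VP [V arrived]]]]]]
[S [NP [NP [Det the] [AP [Adj tiny]] [N roof]] [PP [P beside] [NP [Pron it]]]] [VP [VP [V saw]] [Conj or] [VP [VP [VP [V sent]] [Conj or] [VP [V arrived] [NP [Det every] [AP [Adj quiet]] [N argument]]]] [Conj or] [VP [V arrived]]]]]
The trees differ in how a recursive rule is bracketed over the same span.

5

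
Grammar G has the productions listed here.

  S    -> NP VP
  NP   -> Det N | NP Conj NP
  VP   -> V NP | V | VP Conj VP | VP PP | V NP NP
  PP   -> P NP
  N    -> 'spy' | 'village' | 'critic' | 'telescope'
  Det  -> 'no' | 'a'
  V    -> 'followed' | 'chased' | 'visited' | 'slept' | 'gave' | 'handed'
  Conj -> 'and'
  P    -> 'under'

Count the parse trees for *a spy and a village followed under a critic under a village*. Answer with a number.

1

[S [NP [NP [Det a] [N spy]] [Conj and] [NP [Det a] [N village]]] [VP [VP [VP [V followed]] [PP [P under] [NP [Det a] [N critic]]]] [PP [P under] [NP [Det a] [N village]]]]]
No rule offers an alternative attachment or grouping for any span, so this is the only derivation.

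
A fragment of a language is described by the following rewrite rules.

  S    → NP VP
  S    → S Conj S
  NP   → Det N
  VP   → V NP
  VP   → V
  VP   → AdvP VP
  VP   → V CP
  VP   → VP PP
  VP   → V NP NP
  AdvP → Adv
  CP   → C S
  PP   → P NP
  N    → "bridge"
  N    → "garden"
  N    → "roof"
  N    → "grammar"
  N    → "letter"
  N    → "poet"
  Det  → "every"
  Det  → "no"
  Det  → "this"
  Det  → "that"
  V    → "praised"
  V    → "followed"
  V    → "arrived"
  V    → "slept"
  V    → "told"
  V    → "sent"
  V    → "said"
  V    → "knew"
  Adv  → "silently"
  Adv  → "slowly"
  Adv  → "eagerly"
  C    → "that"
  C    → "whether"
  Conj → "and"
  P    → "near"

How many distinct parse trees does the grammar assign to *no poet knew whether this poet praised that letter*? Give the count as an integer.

1

[S [NP [Det no] [N poet]] [VP [V knew] [CP [C whether] [S [NP [Det this] [N poet]] [VP [V praised] [NP [Det that] [N letter]]]]]]]
No rule offers an alternative attachment or grouping for any span, so this is the only derivation.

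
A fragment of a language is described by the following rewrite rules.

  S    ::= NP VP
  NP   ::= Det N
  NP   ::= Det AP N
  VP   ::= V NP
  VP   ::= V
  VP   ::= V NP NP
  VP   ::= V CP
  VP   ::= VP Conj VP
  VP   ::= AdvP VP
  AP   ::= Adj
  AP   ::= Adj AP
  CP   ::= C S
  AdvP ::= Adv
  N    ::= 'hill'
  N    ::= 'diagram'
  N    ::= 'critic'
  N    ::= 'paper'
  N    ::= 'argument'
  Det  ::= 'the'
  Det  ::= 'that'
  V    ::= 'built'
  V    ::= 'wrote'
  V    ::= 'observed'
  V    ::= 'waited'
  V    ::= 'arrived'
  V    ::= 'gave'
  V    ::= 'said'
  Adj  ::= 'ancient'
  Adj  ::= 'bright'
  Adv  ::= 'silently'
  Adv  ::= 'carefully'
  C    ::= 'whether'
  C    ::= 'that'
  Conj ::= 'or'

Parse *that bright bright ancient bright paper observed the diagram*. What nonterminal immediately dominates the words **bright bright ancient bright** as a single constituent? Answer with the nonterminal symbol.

[S [NP [Det that] [AP [Adj bright] [AP [Adj bright] [AP [Adj ancient] [AP [Adj bright]]]]] [N paper]] [VP [V observed] [NP [Det the] [N diagram]]]]
The span 'bright bright ancient bright' is the AP node built by AP → Adj AP.

AP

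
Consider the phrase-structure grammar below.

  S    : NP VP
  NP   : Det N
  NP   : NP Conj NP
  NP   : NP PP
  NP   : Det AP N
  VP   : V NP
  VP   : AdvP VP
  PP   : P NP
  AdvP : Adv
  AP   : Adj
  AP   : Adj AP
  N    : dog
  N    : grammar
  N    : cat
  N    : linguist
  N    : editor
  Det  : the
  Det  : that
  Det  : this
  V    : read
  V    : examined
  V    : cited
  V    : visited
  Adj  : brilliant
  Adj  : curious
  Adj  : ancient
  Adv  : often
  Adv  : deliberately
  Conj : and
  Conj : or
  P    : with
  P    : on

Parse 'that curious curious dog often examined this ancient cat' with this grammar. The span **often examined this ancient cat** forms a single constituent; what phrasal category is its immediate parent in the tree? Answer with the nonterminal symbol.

S

S
  NP
    Det: that
    AP
      Adj: curious
      AP
        Adj: curious
    N: dog
  VP
    AdvP
      Adv: often
    VP
      V: examined
      NP
        Det: this
        AP
          Adj: ancient
        N: cat
The span 'often examined this ancient cat' is the VP node built by VP → AdvP VP.
Its mother is the S built by S → NP VP.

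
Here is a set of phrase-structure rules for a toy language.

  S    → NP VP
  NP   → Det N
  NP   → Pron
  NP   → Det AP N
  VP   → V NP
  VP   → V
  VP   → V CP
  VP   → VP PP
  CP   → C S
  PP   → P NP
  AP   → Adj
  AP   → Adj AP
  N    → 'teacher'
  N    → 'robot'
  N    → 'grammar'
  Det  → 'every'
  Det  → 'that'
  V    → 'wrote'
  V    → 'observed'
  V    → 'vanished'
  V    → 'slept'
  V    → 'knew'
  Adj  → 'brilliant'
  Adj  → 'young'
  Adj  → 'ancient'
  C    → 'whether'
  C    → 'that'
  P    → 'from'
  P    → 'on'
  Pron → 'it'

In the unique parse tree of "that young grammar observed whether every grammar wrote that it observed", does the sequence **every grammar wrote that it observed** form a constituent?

Yes

[S [NP [Det that] [AP [Adj young]] [N grammar]] [VP [V observed] [CP [C whether] [S [NP [Det every] [N grammar]] [VP [V wrote] [CP [C that] [S [NP [Pron it]] [VP [V observed]]]]]]]]]
The words 'every grammar wrote that it observed' are exhaustively dominated by a single S node (built by S → NP VP), so they form a constituent.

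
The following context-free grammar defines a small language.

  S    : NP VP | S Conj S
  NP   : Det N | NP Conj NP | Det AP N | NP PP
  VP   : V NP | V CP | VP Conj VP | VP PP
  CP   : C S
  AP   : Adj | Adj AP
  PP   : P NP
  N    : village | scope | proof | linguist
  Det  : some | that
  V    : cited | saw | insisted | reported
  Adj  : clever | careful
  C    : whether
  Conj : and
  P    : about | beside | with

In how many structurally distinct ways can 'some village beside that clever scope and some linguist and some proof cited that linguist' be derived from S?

5

Two of the 5 distinct bracketings:
[S [NP [NP [NP [Det some] [N village]] [PP [P beside] [NP [Det that] [AP [Adj clever]] [N scope]]]] [Conj and] [NP [NP [Det some] [N linguist]] [Conj and] [NP [Det some] [N proof]]]] [VP [V cited] [NP [Det that] [N linguist]]]]
[S [NP [NP [NP [NP [Det some] [N village]] [PP [P beside] [NP [Det that] [AP [Adj clever]] [N scope]]]] [Conj and] [NP [Det some] [N linguist]]] [Conj and] [NP [Det some] [N proof]]] [VP [V cited] [NP [Det that] [N linguist]]]]
The trees differ in how a recursive rule is bracketed over the same span.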